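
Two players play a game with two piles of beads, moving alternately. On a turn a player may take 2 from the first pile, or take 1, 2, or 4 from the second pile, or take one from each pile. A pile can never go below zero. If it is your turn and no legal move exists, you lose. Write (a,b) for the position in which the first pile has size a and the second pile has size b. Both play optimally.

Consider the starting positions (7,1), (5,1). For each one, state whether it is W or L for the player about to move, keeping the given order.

Work bottom-up. With no move the player to move loses. Otherwise the position is W if at least one move leads to an L position for the opponent, and L if every move leads to a W.
No move ever increases a pile, so every position that can arise here has a ≤ 7 and b ≤ 1; it is enough to label the cells with 0 ≤ a ≤ 7 and 0 ≤ b ≤ 1.
Every move lowers a or b (never raises either), so fill the grid row by row in increasing a, and left to right within a row: each cell's successors are then already labelled.
      b=0  b=1
a=0:    L    W
a=1:    L    W
a=2:    W    W
a=3:    W    L
a=4:    L    W
a=5:    L    W
a=6:    W    W
a=7:    W    L
Cells with no legal move (terminal, hence L): (0,0), (1,0).
The remaining L cells, each justified by listing all of its moves:
(3,1): only reaches (1,1)(W), (3,0)(W), (2,0)(W), all W → L
(4,0): only reaches (2,0)(W), which is W → L
(5,0): only reaches (3,0)(W), which is W → L
(7,1): only reaches (5,1)(W), (7,0)(W), (6,0)(W), all W → L
Every other cell has at least one move into one of the L cells above, so it is W.
(7,1): one of the L cells justified above, so L
(5,1): the move to (3,1) reaches an L cell, so W

(7,1): L, (5,1): W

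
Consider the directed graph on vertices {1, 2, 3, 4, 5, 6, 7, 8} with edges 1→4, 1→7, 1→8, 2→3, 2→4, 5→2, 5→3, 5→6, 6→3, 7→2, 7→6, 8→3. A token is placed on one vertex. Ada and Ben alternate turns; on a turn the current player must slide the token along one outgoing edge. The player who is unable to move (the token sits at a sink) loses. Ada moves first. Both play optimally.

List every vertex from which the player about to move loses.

Positions with no move are L. A position that does have a move is losing for the player to move precisely when every available move leads to a winning position for the opponent. Fill in the labels:
Every edge goes from a vertex to one that appears earlier in the order 4, 3, 6, 2, 8, 7, 5, 1, so processing vertices in that order labels each vertex after all of its successors.
4: no outgoing edge → L
3: no outgoing edge → L
6: W (go to 3, an L position)
2: W (go to 3, an L position)
8: W (go to 3, an L position)
7: L (options 2(W), 6(W) are all W)
5: W (go to 3, an L position)
1: W (go to 7, an L position)
Reading off the rows marked L gives the requested list; there are 3 such vertices.

3, 4, 7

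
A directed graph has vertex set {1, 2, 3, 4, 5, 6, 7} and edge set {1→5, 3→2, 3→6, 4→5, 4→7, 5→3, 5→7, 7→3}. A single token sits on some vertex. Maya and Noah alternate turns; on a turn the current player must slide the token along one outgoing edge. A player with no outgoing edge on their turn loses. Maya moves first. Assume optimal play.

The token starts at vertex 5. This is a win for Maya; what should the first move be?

Move to 7.

Compute win/loss labels from the base case upward. A position with no move is L. Any other position is W if it can reach an L in one move, else L.
Every edge goes from a vertex to one that appears earlier in the order 2, 6, 3, 7, 5, 1, 4, so processing vertices in that order labels each vertex after all of its successors.
2: no outgoing edge → L
6: no outgoing edge → L
3: W (go to 6, an L position)
7: L (sole option 3(W) is W)
5: W (go to 7, an L position)
1: L (sole option 5(W) is W)
4: W (go to 7, an L position)
From 5, the L positions reachable in one move are: 7.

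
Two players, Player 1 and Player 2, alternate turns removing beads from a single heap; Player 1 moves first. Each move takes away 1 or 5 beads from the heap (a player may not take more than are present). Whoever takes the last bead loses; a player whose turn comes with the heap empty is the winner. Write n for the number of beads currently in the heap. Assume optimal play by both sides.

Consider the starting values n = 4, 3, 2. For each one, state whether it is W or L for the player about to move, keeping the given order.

Work bottom-up. With no move the player to move wins. Otherwise the position is W if at least one move leads to an L position for the opponent, and L if every move leads to a W.
n=0: no move; the opponent has just taken the last bead and therefore loses → W
n=1: the only move is to 0(W), a W ⇒ L
n=2: can move to 1, which is L ⇒ W
n=3: the only move is to 2(W), a W ⇒ L
n=4: can move to 3, which is L ⇒ W

4: W, 3: L, 2: W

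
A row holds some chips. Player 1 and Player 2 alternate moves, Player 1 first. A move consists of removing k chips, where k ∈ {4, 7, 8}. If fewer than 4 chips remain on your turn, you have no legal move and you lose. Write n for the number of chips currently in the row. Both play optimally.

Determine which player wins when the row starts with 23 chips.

Player 1 wins.

Work bottom-up. With no move the player to move loses. Otherwise the position is W if at least one move leads to an L position for the opponent, and L if every move leads to a W.
n=0: no move → L
n=1: no move → L
n=2: no move → L
n=3: no move → L
n=4: reaches L-position 0 → W
n=5: reaches L-position 1 → W
n=6: reaches L-position 2 → W
n=7: reaches L-position 3 → W
n=8: reaches L-position 1 → W
n=9: reaches L-position 2 → W
n=10: reaches L-position 3 → W
n=11: reaches L-position 3 → W
n=12: only reaches 8(W), 5(W), 4(W), all W → L
n=13: only reaches 9(W), 6(W), 5(W), all W → L
n=14: only reaches 10(W), 7(W), 6(W), all W → L
n=15: only reaches 11(W), 8(W), 7(W), all W → L
n=16: reaches L-position 12 → W
n=17: reaches L-position 13 → W
n=18: reaches L-position 14 → W
n=19: reaches L-position 15 → W
n=20: reaches L-position 13 → W
n=21: reaches L-position 14 → W
n=22: reaches L-position 15 → W
n=23: reaches L-position 15 → W
The starting position 23 is W: Player 1 should remove 8, leaving 15, handing over an L position.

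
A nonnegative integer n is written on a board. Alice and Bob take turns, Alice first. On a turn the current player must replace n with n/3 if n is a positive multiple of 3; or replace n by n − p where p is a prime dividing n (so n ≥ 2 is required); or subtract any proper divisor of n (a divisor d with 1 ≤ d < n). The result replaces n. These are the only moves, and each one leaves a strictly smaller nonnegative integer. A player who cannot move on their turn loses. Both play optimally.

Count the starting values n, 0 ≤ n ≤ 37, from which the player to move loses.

Classify positions by backward induction: terminal positions (no move available) are L. From any other position, the mover wins iff some move reaches an L.
n=0: no move → L
n=1: no move → L
n=2: reaches L-position 0 → W
n=3: reaches L-position 0 → W
n=4: only reaches 2(W), 3(W), all W → L
n=5: reaches L-position 0 → W
n=6: reaches L-position 4 → W
n=7: reaches L-position 0 → W
n=8: reaches L-position 4 → W
n=9: only reaches 3(W), 6(W), 8(W), all W → L
n=10: reaches L-position 9 → W
n=11: reaches L-position 0 → W
n=12: reaches L-position 4 → W
n=13: reaches L-position 0 → W
n=14: only reaches 7(W), 12(W), 13(W), all W → L
n=15: reaches L-position 14 → W
n=16: reaches L-position 14 → W
n=17: reaches L-position 0 → W
n=18: reaches L-position 9 → W
n=19: reaches L-position 0 → W
n=20: only reaches 10(W), 15(W), 16(W), 18(W), 19(W), all W → L
n=21: reaches L-position 14 → W
n=22: reaches L-position 20 → W
n=23: reaches L-position 0 → W
n=24: reaches L-position 20 → W
n=25: reaches L-position 20 → W
n=26: only reaches 13(W), 24(W), 25(W), all W → L
n=27: reaches L-position 9 → W
n=28: reaches L-position 14 → W
n=29: reaches L-position 0 → W
n=30: reaches L-position 20 → W
n=31: reaches L-position 0 → W
n=32: only reaches 16(W), 24(W), 28(W), 30(W), 31(W), all W → L
n=33: reaches L-position 32 → W
n=34: reaches L-position 32 → W
n=35: only reaches 28(W), 30(W), 34(W), all W → L
n=36: reaches L-position 32 → W
n=37: reaches L-position 0 → W
L entries with 0 ≤ n ≤ 37: n = 0, 1, 4, 9, 14, 20, 26, 32, 35; that makes 9.

9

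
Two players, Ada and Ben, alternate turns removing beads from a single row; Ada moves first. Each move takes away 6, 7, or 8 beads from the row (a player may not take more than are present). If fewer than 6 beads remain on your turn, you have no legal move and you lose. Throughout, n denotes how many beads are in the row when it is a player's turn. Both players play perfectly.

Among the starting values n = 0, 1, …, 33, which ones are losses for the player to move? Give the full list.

0, 1, 2, 3, 4, 5, 14, 15, 16, 17, 18, 19, 28, 29, 30, 31, 32, 33

Label each position W (a win for the player to move) or L (a loss). A position with no legal move is L; any other position is W exactly when some move reaches an L, and L when every move reaches a W.
n=0: no move → L
n=1: no move → L
n=2: no move → L
n=3: no move → L
n=4: no move → L
n=5: no move → L
n=6: can move to 0, which is L ⇒ W
n=7: can move to 1, which is L ⇒ W
n=8: can move to 2, which is L ⇒ W
n=9: can move to 3, which is L ⇒ W
n=10: can move to 4, which is L ⇒ W
n=11: can move to 5, which is L ⇒ W
n=12: can move to 5, which is L ⇒ W
n=13: can move to 5, which is L ⇒ W
n=14: moves to 8(W), 7(W), 6(W); every one is W ⇒ L
n=15: moves to 9(W), 8(W), 7(W); every one is W ⇒ L
n=16: moves to 10(W), 9(W), 8(W); every one is W ⇒ L
n=17: moves to 11(W), 10(W), 9(W); every one is W ⇒ L
n=18: moves to 12(W), 11(W), 10(W); every one is W ⇒ L
n=19: moves to 13(W), 12(W), 11(W); every one is W ⇒ L
n=20: can move to 14, which is L ⇒ W
n=21: can move to 15, which is L ⇒ W
n=22: can move to 16, which is L ⇒ W
n=23: can move to 17, which is L ⇒ W
n=24: can move to 18, which is L ⇒ W
n=25: can move to 19, which is L ⇒ W
n=26: can move to 19, which is L ⇒ W
n=27: can move to 19, which is L ⇒ W
n=28: moves to 22(W), 21(W), 20(W); every one is W ⇒ L
n=29: moves to 23(W), 22(W), 21(W); every one is W ⇒ L
n=30: moves to 24(W), 23(W), 22(W); every one is W ⇒ L
n=31: moves to 25(W), 24(W), 23(W); every one is W ⇒ L
n=32: moves to 26(W), 25(W), 24(W); every one is W ⇒ L
n=33: moves to 27(W), 26(W), 25(W); every one is W ⇒ L
Reading off the rows marked L gives the requested list; there are 18 such values of n.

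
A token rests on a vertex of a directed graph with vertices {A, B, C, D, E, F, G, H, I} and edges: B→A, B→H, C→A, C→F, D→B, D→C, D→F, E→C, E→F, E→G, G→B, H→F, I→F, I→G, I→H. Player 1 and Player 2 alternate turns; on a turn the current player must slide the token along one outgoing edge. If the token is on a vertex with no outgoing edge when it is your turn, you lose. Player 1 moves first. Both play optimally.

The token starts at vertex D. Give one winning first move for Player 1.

Move to F.

Classify positions by backward induction: terminal positions (no move available) are L. From any other position, the mover wins iff some move reaches an L.
Every edge goes from a vertex to one that appears earlier in the order F, A, H, B, C, G, I, D, E, so processing vertices in that order labels each vertex after all of its successors.
F: no outgoing edge → L
A: no outgoing edge → L
H: can move to F, which is L ⇒ W
B: can move to A, which is L ⇒ W
C: can move to A, which is L ⇒ W
G: the only move is to B(W), a W ⇒ L
I: can move to G, which is L ⇒ W
D: can move to F, which is L ⇒ W
E: can move to G, which is L ⇒ W
From D, the L positions reachable in one move are: F.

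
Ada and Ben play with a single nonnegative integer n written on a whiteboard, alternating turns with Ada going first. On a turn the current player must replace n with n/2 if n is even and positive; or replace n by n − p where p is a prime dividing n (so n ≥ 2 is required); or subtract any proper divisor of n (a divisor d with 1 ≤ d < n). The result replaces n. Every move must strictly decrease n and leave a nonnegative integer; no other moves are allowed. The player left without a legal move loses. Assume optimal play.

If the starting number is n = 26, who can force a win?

Ben wins.

Label each position W (a win for the player to move) or L (a loss). A position with no legal move is L; any other position is W exactly when some move reaches an L, and L when every move reaches a W.
n=0: no move → L
n=1: no move → L
n=2: W (go to 0, an L position)
n=3: W (go to 0, an L position)
n=4: L (options 2(W), 3(W) are all W)
n=5: W (go to 0, an L position)
n=6: W (go to 4, an L position)
n=7: W (go to 0, an L position)
n=8: W (go to 4, an L position)
n=9: L (options 6(W), 8(W) are all W)
n=10: W (go to 9, an L position)
n=11: W (go to 0, an L position)
n=12: W (go to 9, an L position)
n=13: W (go to 0, an L position)
n=14: L (options 7(W), 12(W), 13(W) are all W)
n=15: W (go to 14, an L position)
n=16: W (go to 14, an L position)
n=17: W (go to 0, an L position)
n=18: W (go to 9, an L position)
n=19: W (go to 0, an L position)
n=20: L (options 10(W), 15(W), 16(W), 18(W), 19(W) are all W)
n=21: W (go to 14, an L position)
n=22: W (go to 20, an L position)
n=23: W (go to 0, an L position)
n=24: W (go to 20, an L position)
n=25: W (go to 20, an L position)
n=26: L (options 13(W), 24(W), 25(W) are all W)
The starting position 26 is L: whatever Ada does, the opponent receives a W position.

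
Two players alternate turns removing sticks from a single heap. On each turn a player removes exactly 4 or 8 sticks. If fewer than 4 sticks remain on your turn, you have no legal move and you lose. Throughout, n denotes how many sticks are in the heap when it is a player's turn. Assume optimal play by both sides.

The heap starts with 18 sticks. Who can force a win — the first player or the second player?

The first player wins.

Build the W/L table. Terminal = L. A non-terminal position is W if it has a move to some L; otherwise it is L.
n=0: no move → L
n=1: no move → L
n=2: no move → L
n=3: no move → L
n=4: W (go to 0, an L position)
n=5: W (go to 1, an L position)
n=6: W (go to 2, an L position)
n=7: W (go to 3, an L position)
n=8: W (go to 0, an L position)
n=9: W (go to 1, an L position)
n=10: W (go to 2, an L position)
n=11: W (go to 3, an L position)
n=12: L (options 8(W), 4(W) are all W)
n=13: L (options 9(W), 5(W) are all W)
n=14: L (options 10(W), 6(W) are all W)
n=15: L (options 11(W), 7(W) are all W)
n=16: W (go to 12, an L position)
n=17: W (go to 13, an L position)
n=18: W (go to 14, an L position)
The starting position 18 is W: the player to move should remove 4, leaving 14, handing over an L position.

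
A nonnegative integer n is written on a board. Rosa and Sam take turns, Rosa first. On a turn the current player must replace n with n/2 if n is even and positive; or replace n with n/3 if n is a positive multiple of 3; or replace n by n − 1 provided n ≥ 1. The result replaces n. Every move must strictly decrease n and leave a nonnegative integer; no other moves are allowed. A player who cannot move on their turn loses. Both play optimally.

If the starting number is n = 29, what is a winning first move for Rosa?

Move to 28.

Work bottom-up. With no move the player to move loses. Otherwise the position is W if at least one move leads to an L position for the opponent, and L if every move leads to a W.
n=0: no move → L
n=1: reaches L-position 0 → W
n=2: only reaches 1(W), which is W → L
n=3: reaches L-position 2 → W
n=4: reaches L-position 2 → W
n=5: only reaches 4(W), which is W → L
n=6: reaches L-position 2 → W
n=7: only reaches 6(W), which is W → L
n=8: reaches L-position 7 → W
n=9: only reaches 3(W), 8(W), all W → L
n=10: reaches L-position 5 → W
n=11: only reaches 10(W), which is W → L
n=12: reaches L-position 11 → W
n=13: only reaches 12(W), which is W → L
n=14: reaches L-position 7 → W
n=15: reaches L-position 5 → W
n=16: only reaches 8(W), 15(W), all W → L
n=17: reaches L-position 16 → W
n=18: reaches L-position 9 → W
n=19: only reaches 18(W), which is W → L
n=20: reaches L-position 19 → W
n=21: reaches L-position 7 → W
n=22: reaches L-position 11 → W
n=23: only reaches 22(W), which is W → L
n=24: reaches L-position 23 → W
n=25: only reaches 24(W), which is W → L
n=26: reaches L-position 13 → W
n=27: reaches L-position 9 → W
n=28: only reaches 14(W), 27(W), all W → L
n=29: reaches L-position 28 → W
From 29, the L positions reachable in one move are: 28.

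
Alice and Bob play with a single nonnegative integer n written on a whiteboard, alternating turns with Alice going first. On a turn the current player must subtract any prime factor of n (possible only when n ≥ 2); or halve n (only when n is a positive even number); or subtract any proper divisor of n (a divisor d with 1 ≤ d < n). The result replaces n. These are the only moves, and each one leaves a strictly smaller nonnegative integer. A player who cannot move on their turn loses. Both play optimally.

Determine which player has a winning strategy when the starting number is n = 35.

Bob wins.

Use the standard recursion: the mover loses at a terminal position; elsewhere, the mover wins exactly when some move hands the opponent an L position.
n=0: no move → L
n=1: no move → L
n=2: reaches L-position 0 → W
n=3: reaches L-position 0 → W
n=4: only reaches 2(W), 3(W), all W → L
n=5: reaches L-position 0 → W
n=6: reaches L-position 4 → W
n=7: reaches L-position 0 → W
n=8: reaches L-position 4 → W
n=9: only reaches 6(W), 8(W), all W → L
n=10: reaches L-position 9 → W
n=11: reaches L-position 0 → W
n=12: reaches L-position 9 → W
n=13: reaches L-position 0 → W
n=14: only reaches 7(W), 12(W), 13(W), all W → L
n=15: reaches L-position 14 → W
n=16: reaches L-position 14 → W
n=17: reaches L-position 0 → W
n=18: reaches L-position 9 → W
n=19: reaches L-position 0 → W
n=20: only reaches 10(W), 15(W), 16(W), 18(W), 19(W), all W → L
n=21: reaches L-position 14 → W
n=22: reaches L-position 20 → W
n=23: reaches L-position 0 → W
n=24: reaches L-position 20 → W
n=25: reaches L-position 20 → W
n=26: only reaches 13(W), 24(W), 25(W), all W → L
n=27: reaches L-position 26 → W
n=28: reaches L-position 14 → W
n=29: reaches L-position 0 → W
n=30: reaches L-position 20 → W
n=31: reaches L-position 0 → W
n=32: only reaches 16(W), 24(W), 28(W), 30(W), 31(W), all W → L
n=33: reaches L-position 32 → W
n=34: reaches L-position 32 → W
n=35: only reaches 28(W), 30(W), 34(W), all W → L
Every move from 35 reaches a W position, so the mover loses.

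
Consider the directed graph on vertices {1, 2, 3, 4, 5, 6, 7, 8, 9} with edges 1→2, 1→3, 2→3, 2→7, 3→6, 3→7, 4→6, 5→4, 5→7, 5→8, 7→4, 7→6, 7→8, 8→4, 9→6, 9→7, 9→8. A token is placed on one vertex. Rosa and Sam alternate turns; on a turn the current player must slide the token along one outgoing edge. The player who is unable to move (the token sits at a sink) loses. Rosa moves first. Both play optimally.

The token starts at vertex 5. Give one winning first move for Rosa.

Move to 8.

Use the standard recursion: the mover loses at a terminal position; elsewhere, the mover wins exactly when some move hands the opponent an L position.
Every edge goes from a vertex to one that appears earlier in the order 6, 4, 8, 7, 3, 9, 2, 1, 5, so processing vertices in that order labels each vertex after all of its successors.
6: no outgoing edge → L
4: W (go to 6, an L position)
8: L (sole option 4(W) is W)
7: W (go to 8, an L position)
3: W (go to 6, an L position)
9: W (go to 8, an L position)
2: L (options 3(W), 7(W) are all W)
1: W (go to 2, an L position)
5: W (go to 8, an L position)
From 5, the L positions reachable in one move are: 8.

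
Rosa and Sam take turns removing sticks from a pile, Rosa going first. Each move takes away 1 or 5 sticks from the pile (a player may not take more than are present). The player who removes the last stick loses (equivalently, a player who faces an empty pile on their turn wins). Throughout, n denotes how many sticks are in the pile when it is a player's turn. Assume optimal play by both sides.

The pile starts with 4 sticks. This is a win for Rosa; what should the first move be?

Positions with no move are W. A position that does have a move is losing for the player to move precisely when every available move leads to a winning position for the opponent. Fill in the labels:
n=0: no move; the opponent has just taken the last stick and therefore loses → W
n=1: L (sole option 0(W) is W)
n=2: W (go to 1, an L position)
n=3: L (sole option 2(W) is W)
n=4: W (go to 3, an L position)
From 4, the L positions reachable in one move are: 3.

Remove 1, leaving 3.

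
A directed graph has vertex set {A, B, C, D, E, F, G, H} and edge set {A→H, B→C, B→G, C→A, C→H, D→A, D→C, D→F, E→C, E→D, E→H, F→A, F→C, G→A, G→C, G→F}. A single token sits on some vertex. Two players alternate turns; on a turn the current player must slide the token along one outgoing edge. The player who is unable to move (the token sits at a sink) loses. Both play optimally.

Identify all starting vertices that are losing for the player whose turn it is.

Compute win/loss labels from the base case upward. A position with no move is L. Any other position is W if it can reach an L in one move, else L.
Every edge goes from a vertex to one that appears earlier in the order H, A, C, F, D, G, E, B, so processing vertices in that order labels each vertex after all of its successors.
H: no outgoing edge → L
A: W (go to H, an L position)
C: W (go to H, an L position)
F: L (options C(W), A(W) are all W)
D: W (go to F, an L position)
G: W (go to F, an L position)
E: W (go to H, an L position)
B: L (options G(W), C(W) are all W)
Reading off the rows marked L gives the requested list; there are 3 such vertices.

B, F, H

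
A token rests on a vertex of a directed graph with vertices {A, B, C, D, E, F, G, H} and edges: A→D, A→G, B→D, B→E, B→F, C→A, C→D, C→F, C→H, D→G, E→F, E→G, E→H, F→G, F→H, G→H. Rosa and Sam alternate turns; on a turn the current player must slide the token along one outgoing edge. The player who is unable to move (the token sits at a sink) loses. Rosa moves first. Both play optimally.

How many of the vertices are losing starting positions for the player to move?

Compute win/loss labels from the base case upward. A position with no move is L. Any other position is W if it can reach an L in one move, else L.
Every edge goes from a vertex to one that appears earlier in the order H, G, F, E, D, B, A, C, so processing vertices in that order labels each vertex after all of its successors.
H: no outgoing edge → L
G: can move to H, which is L ⇒ W
F: can move to H, which is L ⇒ W
E: can move to H, which is L ⇒ W
D: the only move is to G(W), a W ⇒ L
B: can move to D, which is L ⇒ W
A: can move to D, which is L ⇒ W
C: can move to D, which is L ⇒ W
The L vertices are D, H; that is 2 in all.

2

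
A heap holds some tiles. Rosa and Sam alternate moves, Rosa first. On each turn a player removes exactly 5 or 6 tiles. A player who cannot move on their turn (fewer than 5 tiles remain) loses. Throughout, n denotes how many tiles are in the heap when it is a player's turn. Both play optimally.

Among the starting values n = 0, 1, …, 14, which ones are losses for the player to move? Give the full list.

Classify positions by backward induction: terminal positions (no move available) are L. From any other position, the mover wins iff some move reaches an L.
n=0: no move → L
n=1: no move → L
n=2: no move → L
n=3: no move → L
n=4: no move → L
n=5: can move to 0, which is L ⇒ W
n=6: can move to 1, which is L ⇒ W
n=7: can move to 2, which is L ⇒ W
n=8: can move to 3, which is L ⇒ W
n=9: can move to 4, which is L ⇒ W
n=10: can move to 4, which is L ⇒ W
n=11: moves to 6(W), 5(W); every one is W ⇒ L
n=12: moves to 7(W), 6(W); every one is W ⇒ L
n=13: moves to 8(W), 7(W); every one is W ⇒ L
n=14: moves to 9(W), 8(W); every one is W ⇒ L
Reading off the rows marked L gives the requested list; there are 9 such values of n.

0, 1, 2, 3, 4, 11, 12, 13, 14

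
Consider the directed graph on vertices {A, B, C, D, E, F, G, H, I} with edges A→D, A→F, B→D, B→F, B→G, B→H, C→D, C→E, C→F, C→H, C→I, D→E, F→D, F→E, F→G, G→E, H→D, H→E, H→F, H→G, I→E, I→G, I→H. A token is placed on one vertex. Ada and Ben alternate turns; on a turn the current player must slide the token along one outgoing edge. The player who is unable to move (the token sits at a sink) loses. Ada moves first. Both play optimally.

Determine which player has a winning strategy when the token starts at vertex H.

Ada wins.

Compute win/loss labels from the base case upward. A position with no move is L. Any other position is W if it can reach an L in one move, else L.
Every edge goes from a vertex to one that appears earlier in the order E, G, D, F, H, A, B, I, C, so processing vertices in that order labels each vertex after all of its successors.
E: no outgoing edge → L
G: W (go to E, an L position)
D: W (go to E, an L position)
F: W (go to E, an L position)
H: W (go to E, an L position)
A: L (options F(W), D(W) are all W)
B: L (options H(W), F(W), D(W), G(W) are all W)
I: W (go to E, an L position)
C: W (go to E, an L position)
The starting position H is W: Ada should move to E, handing over an L position.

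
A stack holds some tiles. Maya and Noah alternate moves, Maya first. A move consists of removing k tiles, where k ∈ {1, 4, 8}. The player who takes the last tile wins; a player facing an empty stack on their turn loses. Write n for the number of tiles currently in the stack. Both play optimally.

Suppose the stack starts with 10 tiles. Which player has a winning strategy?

Work bottom-up. With no move the player to move loses. Otherwise the position is W if at least one move leads to an L position for the opponent, and L if every move leads to a W.
n=0: no move → L
n=1: W (go to 0, an L position)
n=2: L (sole option 1(W) is W)
n=3: W (go to 2, an L position)
n=4: W (go to 0, an L position)
n=5: L (options 4(W), 1(W) are all W)
n=6: W (go to 5, an L position)
n=7: L (options 6(W), 3(W) are all W)
n=8: W (go to 7, an L position)
n=9: W (go to 5, an L position)
n=10: W (go to 2, an L position)
From 10 Maya can remove 8, leaving 2, reaching an L position.

Maya wins.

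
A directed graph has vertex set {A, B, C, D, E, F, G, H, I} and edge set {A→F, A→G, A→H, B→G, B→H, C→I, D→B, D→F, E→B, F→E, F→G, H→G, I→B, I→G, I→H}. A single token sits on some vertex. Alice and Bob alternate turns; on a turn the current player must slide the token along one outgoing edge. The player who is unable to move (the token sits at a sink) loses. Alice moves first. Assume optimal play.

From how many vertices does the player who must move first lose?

Classify positions by backward induction: terminal positions (no move available) are L. From any other position, the mover wins iff some move reaches an L.
Every edge goes from a vertex to one that appears earlier in the order G, H, B, E, F, A, D, I, C, so processing vertices in that order labels each vertex after all of its successors.
G: no outgoing edge → L
H: W (go to G, an L position)
B: W (go to G, an L position)
E: L (sole option B(W) is W)
F: W (go to E, an L position)
A: W (go to G, an L position)
D: L (options F(W), B(W) are all W)
I: W (go to G, an L position)
C: L (sole option I(W) is W)
The L vertices are C, D, E, G; that is 4 in all.

4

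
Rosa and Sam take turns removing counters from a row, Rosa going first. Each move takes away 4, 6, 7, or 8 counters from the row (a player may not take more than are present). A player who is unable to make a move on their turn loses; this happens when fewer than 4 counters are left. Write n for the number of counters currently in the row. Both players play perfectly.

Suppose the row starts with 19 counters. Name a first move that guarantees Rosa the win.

Use the standard recursion: the mover loses at a terminal position; elsewhere, the mover wins exactly when some move hands the opponent an L position.
n=0: no move → L
n=1: no move → L
n=2: no move → L
n=3: no move → L
n=4: W (go to 0, an L position)
n=5: W (go to 1, an L position)
n=6: W (go to 2, an L position)
n=7: W (go to 3, an L position)
n=8: W (go to 2, an L position)
n=9: W (go to 3, an L position)
n=10: W (go to 3, an L position)
n=11: W (go to 3, an L position)
n=12: L (options 8(W), 6(W), 5(W), 4(W) are all W)
n=13: L (options 9(W), 7(W), 6(W), 5(W) are all W)
n=14: L (options 10(W), 8(W), 7(W), 6(W) are all W)
n=15: L (options 11(W), 9(W), 8(W), 7(W) are all W)
n=16: W (go to 12, an L position)
n=17: W (go to 13, an L position)
n=18: W (go to 14, an L position)
n=19: W (go to 15, an L position)
From 19, the L positions reachable in one move are: 15, 13, 12. Any move reaching one of these is winning.

Remove 4, leaving 15.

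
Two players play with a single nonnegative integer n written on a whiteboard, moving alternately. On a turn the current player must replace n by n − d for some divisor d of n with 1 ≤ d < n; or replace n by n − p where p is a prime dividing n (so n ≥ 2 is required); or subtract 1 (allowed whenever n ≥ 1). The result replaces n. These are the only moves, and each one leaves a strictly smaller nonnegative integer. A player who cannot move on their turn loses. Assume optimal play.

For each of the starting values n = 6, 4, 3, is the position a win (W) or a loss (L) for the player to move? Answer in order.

Build the W/L table. Terminal = L. A non-terminal position is W if it has a move to some L; otherwise it is L.
n=0: no move → L
n=1: W (go to 0, an L position)
n=2: W (go to 0, an L position)
n=3: W (go to 0, an L position)
n=4: L (options 2(W), 3(W) are all W)
n=5: W (go to 0, an L position)
n=6: W (go to 4, an L position)

6: W, 4: L, 3: W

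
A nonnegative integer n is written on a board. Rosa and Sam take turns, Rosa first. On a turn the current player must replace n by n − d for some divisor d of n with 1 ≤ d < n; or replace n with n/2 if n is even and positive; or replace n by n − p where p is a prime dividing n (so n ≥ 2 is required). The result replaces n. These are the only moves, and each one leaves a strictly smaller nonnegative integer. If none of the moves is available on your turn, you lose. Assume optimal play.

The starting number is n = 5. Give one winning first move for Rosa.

Work bottom-up. With no move the player to move loses. Otherwise the position is W if at least one move leads to an L position for the opponent, and L if every move leads to a W.
n=0: no move → L
n=1: no move → L
n=2: W (go to 0, an L position)
n=3: W (go to 0, an L position)
n=4: L (options 2(W), 3(W) are all W)
n=5: W (go to 0, an L position)
From 5, the L positions reachable in one move are: 0, 4. Any move reaching one of these is winning.

Move to 0.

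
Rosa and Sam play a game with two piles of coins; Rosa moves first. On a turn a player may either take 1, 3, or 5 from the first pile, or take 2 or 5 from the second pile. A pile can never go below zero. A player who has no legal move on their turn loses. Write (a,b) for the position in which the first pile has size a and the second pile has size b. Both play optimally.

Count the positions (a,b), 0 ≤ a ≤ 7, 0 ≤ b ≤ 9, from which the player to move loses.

Build the W/L table. Terminal = L. A non-terminal position is W if it has a move to some L; otherwise it is L.
Every move lowers a or b (never raises either), so fill the grid row by row in increasing a, and left to right within a row: each cell's successors are then already labelled.
      b=0  b=1  b=2  b=3  b=4  b=5  b=6  b=7  b=8  b=9
a=0:    L    L    W    W    L    W    W    L    L    W
a=1:    W    W    L    L    W    W    L    W    W    L
a=2:    L    L    W    W    L    W    W    L    L    W
a=3:    W    W    L    L    W    W    L    W    W    L
a=4:    L    L    W    W    L    W    W    L    L    W
a=5:    W    W    L    L    W    W    L    W    W    L
a=6:    L    L    W    W    L    W    W    L    L    W
a=7:    W    W    L    L    W    W    L    W    W    L
Cells with no legal move (terminal, hence L): (0,0), (0,1).
The remaining L cells, each justified by listing all of its moves:
(0,4): the only move is to (0,2)(W), a W ⇒ L
(0,7): moves to (0,5)(W), (0,2)(W); every one is W ⇒ L
(0,8): moves to (0,6)(W), (0,3)(W); every one is W ⇒ L
(1,2): moves to (0,2)(W), (1,0)(W); every one is W ⇒ L
(1,3): moves to (0,3)(W), (1,1)(W); every one is W ⇒ L
(1,6): moves to (0,6)(W), (1,4)(W), (1,1)(W); every one is W ⇒ L
(1,9): moves to (0,9)(W), (1,7)(W), (1,4)(W); every one is W ⇒ L
(2,0): the only move is to (1,0)(W), a W ⇒ L
(2,1): the only move is to (1,1)(W), a W ⇒ L
(2,4): moves to (1,4)(W), (2,2)(W); every one is W ⇒ L
(2,7): moves to (1,7)(W), (2,5)(W), (2,2)(W); every one is W ⇒ L
(2,8): moves to (1,8)(W), (2,6)(W), (2,3)(W); every one is W ⇒ L
(3,2): moves to (2,2)(W), (0,2)(W), (3,0)(W); every one is W ⇒ L
(3,3): moves to (2,3)(W), (0,3)(W), (3,1)(W); every one is W ⇒ L
(3,6): moves to (2,6)(W), (0,6)(W), (3,4)(W), (3,1)(W); every one is W ⇒ L
(3,9): moves to (2,9)(W), (0,9)(W), (3,7)(W), (3,4)(W); every one is W ⇒ L
(4,0): moves to (3,0)(W), (1,0)(W); every one is W ⇒ L
(4,1): moves to (3,1)(W), (1,1)(W); every one is W ⇒ L
(4,4): moves to (3,4)(W), (1,4)(W), (4,2)(W); every one is W ⇒ L
(4,7): moves to (3,7)(W), (1,7)(W), (4,5)(W), (4,2)(W); every one is W ⇒ L
(4,8): moves to (3,8)(W), (1,8)(W), (4,6)(W), (4,3)(W); every one is W ⇒ L
(5,2): moves to (4,2)(W), (2,2)(W), (0,2)(W), (5,0)(W); every one is W ⇒ L
(5,3): moves to (4,3)(W), (2,3)(W), (0,3)(W), (5,1)(W); every one is W ⇒ L
(5,6): moves to (4,6)(W), (2,6)(W), (0,6)(W), (5,4)(W), (5,1)(W); every one is W ⇒ L
(5,9): moves to (4,9)(W), (2,9)(W), (0,9)(W), (5,7)(W), (5,4)(W); every one is W ⇒ L
(6,0): moves to (5,0)(W), (3,0)(W), (1,0)(W); every one is W ⇒ L
(6,1): moves to (5,1)(W), (3,1)(W), (1,1)(W); every one is W ⇒ L
(6,4): moves to (5,4)(W), (3,4)(W), (1,4)(W), (6,2)(W); every one is W ⇒ L
(6,7): moves to (5,7)(W), (3,7)(W), (1,7)(W), (6,5)(W), (6,2)(W); every one is W ⇒ L
(6,8): moves to (5,8)(W), (3,8)(W), (1,8)(W), (6,6)(W), (6,3)(W); every one is W ⇒ L
(7,2): moves to (6,2)(W), (4,2)(W), (2,2)(W), (7,0)(W); every one is W ⇒ L
(7,3): moves to (6,3)(W), (4,3)(W), (2,3)(W), (7,1)(W); every one is W ⇒ L
(7,6): moves to (6,6)(W), (4,6)(W), (2,6)(W), (7,4)(W), (7,1)(W); every one is W ⇒ L
(7,9): moves to (6,9)(W), (4,9)(W), (2,9)(W), (7,7)(W), (7,4)(W); every one is W ⇒ L
Every other cell has at least one move into one of the L cells above, so it is W.
L cells per row: a=0: 5, a=1: 4, a=2: 5, a=3: 4, a=4: 5, a=5: 4, a=6: 5, a=7: 4; total 36.

36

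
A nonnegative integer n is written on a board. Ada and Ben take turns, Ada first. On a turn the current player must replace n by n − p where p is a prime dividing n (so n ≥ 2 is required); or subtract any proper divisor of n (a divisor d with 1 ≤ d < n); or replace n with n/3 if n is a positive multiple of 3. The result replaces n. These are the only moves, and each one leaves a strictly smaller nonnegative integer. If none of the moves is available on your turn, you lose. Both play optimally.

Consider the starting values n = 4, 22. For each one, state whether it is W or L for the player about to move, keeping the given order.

4: L, 22: W

Work bottom-up. With no move the player to move loses. Otherwise the position is W if at least one move leads to an L position for the opponent, and L if every move leads to a W.
n=0: no move → L
n=1: no move → L
n=2: reaches L-position 0 → W
n=3: reaches L-position 0 → W
n=4: only reaches 2(W), 3(W), all W → L
n=5: reaches L-position 0 → W
n=6: reaches L-position 4 → W
n=7: reaches L-position 0 → W
n=8: reaches L-position 4 → W
n=9: only reaches 3(W), 6(W), 8(W), all W → L
n=10: reaches L-position 9 → W
n=11: reaches L-position 0 → W
n=12: reaches L-position 4 → W
n=13: reaches L-position 0 → W
n=14: only reaches 7(W), 12(W), 13(W), all W → L
n=15: reaches L-position 14 → W
n=16: reaches L-position 14 → W
n=17: reaches L-position 0 → W
n=18: reaches L-position 9 → W
n=19: reaches L-position 0 → W
n=20: only reaches 10(W), 15(W), 16(W), 18(W), 19(W), all W → L
n=21: reaches L-position 14 → W
n=22: reaches L-position 20 → W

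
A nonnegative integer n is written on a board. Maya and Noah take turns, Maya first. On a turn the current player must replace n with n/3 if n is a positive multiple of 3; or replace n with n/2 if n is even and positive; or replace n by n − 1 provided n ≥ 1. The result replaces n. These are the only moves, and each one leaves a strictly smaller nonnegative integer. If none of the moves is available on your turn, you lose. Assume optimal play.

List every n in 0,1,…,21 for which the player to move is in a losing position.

0, 2, 5, 7, 9, 11, 13, 16, 19

Label each position W (a win for the player to move) or L (a loss). A position with no legal move is L; any other position is W exactly when some move reaches an L, and L when every move reaches a W.
n=0: no move → L
n=1: W (go to 0, an L position)
n=2: L (sole option 1(W) is W)
n=3: W (go to 2, an L position)
n=4: W (go to 2, an L position)
n=5: L (sole option 4(W) is W)
n=6: W (go to 2, an L position)
n=7: L (sole option 6(W) is W)
n=8: W (go to 7, an L position)
n=9: L (options 3(W), 8(W) are all W)
n=10: W (go to 5, an L position)
n=11: L (sole option 10(W) is W)
n=12: W (go to 11, an L position)
n=13: L (sole option 12(W) is W)
n=14: W (go to 7, an L position)
n=15: W (go to 5, an L position)
n=16: L (options 8(W), 15(W) are all W)
n=17: W (go to 16, an L position)
n=18: W (go to 9, an L position)
n=19: L (sole option 18(W) is W)
n=20: W (go to 19, an L position)
n=21: W (go to 7, an L position)
The losing starting values of n are exactly the entries labelled L in this table (9 of them).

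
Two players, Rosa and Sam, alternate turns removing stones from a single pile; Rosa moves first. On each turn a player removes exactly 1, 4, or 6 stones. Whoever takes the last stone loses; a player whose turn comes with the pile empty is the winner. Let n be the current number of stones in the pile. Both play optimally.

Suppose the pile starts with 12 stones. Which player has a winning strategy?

Rosa wins.

Use the standard recursion: the mover wins at a terminal position; elsewhere, the mover wins exactly when some move hands the opponent an L position.
n=0: no move; the opponent has just taken the last stone and therefore loses → W
n=1: only reaches 0(W), which is W → L
n=2: reaches L-position 1 → W
n=3: only reaches 2(W), which is W → L
n=4: reaches L-position 3 → W
n=5: reaches L-position 1 → W
n=6: only reaches 5(W), 2(W), 0(W), all W → L
n=7: reaches L-position 6 → W
n=8: only reaches 7(W), 4(W), 2(W), all W → L
n=9: reaches L-position 8 → W
n=10: reaches L-position 6 → W
n=11: only reaches 10(W), 7(W), 5(W), all W → L
n=12: reaches L-position 11 → W
The starting position 12 is W: Rosa should remove 1, leaving 11, handing over an L position.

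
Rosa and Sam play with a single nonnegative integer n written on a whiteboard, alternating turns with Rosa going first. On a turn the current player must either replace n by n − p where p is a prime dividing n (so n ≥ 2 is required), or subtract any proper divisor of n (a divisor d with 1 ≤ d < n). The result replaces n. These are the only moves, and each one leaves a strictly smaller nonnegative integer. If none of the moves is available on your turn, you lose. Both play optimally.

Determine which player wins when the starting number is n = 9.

Use the standard recursion: the mover loses at a terminal position; elsewhere, the mover wins exactly when some move hands the opponent an L position.
n=0: no move → L
n=1: no move → L
n=2: →0(L), so W
n=3: →0(L), so W
n=4: →2(W), 3(W) — all W, so L
n=5: →0(L), so W
n=6: →4(L), so W
n=7: →0(L), so W
n=8: →4(L), so W
n=9: →6(W), 8(W) — all W, so L
The starting position 9 is L: whatever Rosa does, the opponent receives a W position.

Sam wins.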